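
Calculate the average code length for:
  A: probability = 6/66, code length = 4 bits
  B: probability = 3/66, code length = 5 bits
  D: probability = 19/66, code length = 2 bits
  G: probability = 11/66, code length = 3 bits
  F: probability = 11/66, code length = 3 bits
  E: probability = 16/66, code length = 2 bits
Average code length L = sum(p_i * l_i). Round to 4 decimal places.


Weighted contributions p_i * l_i:
  A: (6/66) * 4 = 24/66
  B: (3/66) * 5 = 15/66
  D: (19/66) * 2 = 38/66
  G: (11/66) * 3 = 33/66
  F: (11/66) * 3 = 33/66
  E: (16/66) * 2 = 32/66
Sum = (24 + 15 + 38 + 33 + 33 + 32)/66 = 175/66

L = 175/66 = 2.6515 bits/symbol


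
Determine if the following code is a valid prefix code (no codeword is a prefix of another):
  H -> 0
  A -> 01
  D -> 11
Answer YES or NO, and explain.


Checking each pair (does one codeword prefix another?):
  H='0' vs A='01': prefix -- VIOLATION

NO -- this is NOT a valid prefix code. H (0) is a prefix of A (01).


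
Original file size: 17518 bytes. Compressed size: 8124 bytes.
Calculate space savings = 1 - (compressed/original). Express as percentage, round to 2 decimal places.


ratio = compressed/original = 8124/17518 = 0.463752
savings = 1 - ratio = 1 - 0.463752 = 0.536248
as a percentage: 0.536248 * 100 = 53.62%

Space savings = 1 - 8124/17518 = 53.62%


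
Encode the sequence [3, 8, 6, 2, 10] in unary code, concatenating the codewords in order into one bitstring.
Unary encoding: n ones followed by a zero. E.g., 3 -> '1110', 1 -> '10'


Encode each number as n ones followed by a terminating 0:
  3 -> 1110 (4 bits)
  8 -> 111111110 (9 bits)
  6 -> 1111110 (7 bits)
  2 -> 110 (3 bits)
  10 -> 11111111110 (11 bits)
Total length = 4 + 9 + 7 + 3 + 11 = 34 bits.

Unary([3, 8, 6, 2, 10]) = 1110111111110111111011011111111110 (34 bits)


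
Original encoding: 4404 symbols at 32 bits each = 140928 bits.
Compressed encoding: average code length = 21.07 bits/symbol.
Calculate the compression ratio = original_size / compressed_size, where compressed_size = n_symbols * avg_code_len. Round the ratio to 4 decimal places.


original_size = n_symbols * orig_bits = 4404 * 32 = 140928 bits
compressed_size = n_symbols * avg_code_len = 4404 * 21.07 = 92792.28 bits
ratio = original_size / compressed_size = 140928 / 92792.28 = 1.5187

Compression ratio = 1.5187


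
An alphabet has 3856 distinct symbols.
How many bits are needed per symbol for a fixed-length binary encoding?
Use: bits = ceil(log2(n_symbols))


log2(3856) = 11.9129
Bracket: 2^11 = 2048 < 3856 <= 2^12 = 4096
So ceil(log2(3856)) = 12

bits = ceil(log2(3856)) = ceil(11.9129) = 12 bits


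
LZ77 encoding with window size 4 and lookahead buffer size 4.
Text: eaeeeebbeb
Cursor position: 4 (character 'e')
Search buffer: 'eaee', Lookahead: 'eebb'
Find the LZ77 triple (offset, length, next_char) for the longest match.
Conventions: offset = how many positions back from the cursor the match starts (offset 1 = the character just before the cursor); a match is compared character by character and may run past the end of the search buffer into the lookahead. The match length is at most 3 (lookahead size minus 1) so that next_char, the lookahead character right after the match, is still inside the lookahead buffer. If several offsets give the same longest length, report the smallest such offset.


Try each offset into the search buffer:
  offset=1 (pos 3, char 'e'): match length 2
  offset=2 (pos 2, char 'e'): match length 2
  offset=3 (pos 1, char 'a'): match length 0
  offset=4 (pos 0, char 'e'): match length 1
Longest match has length 2, found at offsets 1, 2; take the smallest, offset 1.
next_char = character at position 4 + 2 = 6 -> 'b'

Best match: offset=1, length=2 (matching 'ee' starting at position 3)
LZ77 triple: (1, 2, 'b')


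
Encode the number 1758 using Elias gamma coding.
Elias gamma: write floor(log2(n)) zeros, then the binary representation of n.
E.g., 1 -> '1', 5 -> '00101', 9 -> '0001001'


num_bits = floor(log2(1758)) + 1 = 11
leading_zeros = num_bits - 1 = 10
binary(1758) = 11011011110

Elias gamma(1758) = '0000000000' + '11011011110' = 000000000011011011110 (21 bits)


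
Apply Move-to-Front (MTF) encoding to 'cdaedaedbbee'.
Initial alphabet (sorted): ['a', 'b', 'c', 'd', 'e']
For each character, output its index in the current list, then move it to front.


MTF encoding:
'c': index 2 in ['a', 'b', 'c', 'd', 'e'] -> ['c', 'a', 'b', 'd', 'e']
'd': index 3 in ['c', 'a', 'b', 'd', 'e'] -> ['d', 'c', 'a', 'b', 'e']
'a': index 2 in ['d', 'c', 'a', 'b', 'e'] -> ['a', 'd', 'c', 'b', 'e']
'e': index 4 in ['a', 'd', 'c', 'b', 'e'] -> ['e', 'a', 'd', 'c', 'b']
'd': index 2 in ['e', 'a', 'd', 'c', 'b'] -> ['d', 'e', 'a', 'c', 'b']
'a': index 2 in ['d', 'e', 'a', 'c', 'b'] -> ['a', 'd', 'e', 'c', 'b']
'e': index 2 in ['a', 'd', 'e', 'c', 'b'] -> ['e', 'a', 'd', 'c', 'b']
'd': index 2 in ['e', 'a', 'd', 'c', 'b'] -> ['d', 'e', 'a', 'c', 'b']
'b': index 4 in ['d', 'e', 'a', 'c', 'b'] -> ['b', 'd', 'e', 'a', 'c']
'b': index 0 in ['b', 'd', 'e', 'a', 'c'] -> ['b', 'd', 'e', 'a', 'c']
'e': index 2 in ['b', 'd', 'e', 'a', 'c'] -> ['e', 'b', 'd', 'a', 'c']
'e': index 0 in ['e', 'b', 'd', 'a', 'c'] -> ['e', 'b', 'd', 'a', 'c']


Output: [2, 3, 2, 4, 2, 2, 2, 2, 4, 0, 2, 0]


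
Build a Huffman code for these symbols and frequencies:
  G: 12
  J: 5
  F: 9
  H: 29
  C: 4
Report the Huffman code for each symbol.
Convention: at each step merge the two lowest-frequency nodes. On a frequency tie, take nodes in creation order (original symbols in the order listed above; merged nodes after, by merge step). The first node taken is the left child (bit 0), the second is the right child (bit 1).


Huffman tree construction:
Step 1: Merge C(4) + J(5) = 9
Step 2: Merge F(9) + (C+J)(9) = 18
Step 3: Merge G(12) + (F+(C+J))(18) = 30
Step 4: Merge H(29) + (G+(F+(C+J)))(30) = 59
Read each symbol's code off the tree from the root (left child = 0, right child = 1).

Codes:
  G: 10 (length 2)
  J: 1111 (length 4)
  F: 110 (length 3)
  H: 0 (length 1)
  C: 1110 (length 4)
Average code length: 116/59 = 1.9661 bits/symbol


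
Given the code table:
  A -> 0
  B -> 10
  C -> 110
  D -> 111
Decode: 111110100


Decoding:
111 -> D
110 -> C
10 -> B
0 -> A


Result: DCBA


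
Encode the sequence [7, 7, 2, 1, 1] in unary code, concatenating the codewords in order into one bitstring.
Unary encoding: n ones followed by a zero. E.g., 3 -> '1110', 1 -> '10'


Encode each number as n ones followed by a terminating 0:
  7 -> 11111110 (8 bits)
  7 -> 11111110 (8 bits)
  2 -> 110 (3 bits)
  1 -> 10 (2 bits)
  1 -> 10 (2 bits)
Total length = 8 + 8 + 3 + 2 + 2 = 23 bits.

Unary([7, 7, 2, 1, 1]) = 11111110111111101101010 (23 bits)


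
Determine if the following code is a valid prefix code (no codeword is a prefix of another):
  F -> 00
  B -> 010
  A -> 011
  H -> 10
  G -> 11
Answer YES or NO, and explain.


Checking each pair (does one codeword prefix another?):
  F='00' vs B='010': no prefix
  F='00' vs A='011': no prefix
  F='00' vs H='10': no prefix
  F='00' vs G='11': no prefix
  B='010' vs F='00': no prefix
  B='010' vs A='011': no prefix
  B='010' vs H='10': no prefix
  B='010' vs G='11': no prefix
  A='011' vs F='00': no prefix
  A='011' vs B='010': no prefix
  A='011' vs H='10': no prefix
  A='011' vs G='11': no prefix
  H='10' vs F='00': no prefix
  H='10' vs B='010': no prefix
  H='10' vs A='011': no prefix
  H='10' vs G='11': no prefix
  G='11' vs F='00': no prefix
  G='11' vs B='010': no prefix
  G='11' vs A='011': no prefix
  G='11' vs H='10': no prefix
No violation found over all pairs.

YES -- this is a valid prefix code. No codeword is a prefix of any other codeword.


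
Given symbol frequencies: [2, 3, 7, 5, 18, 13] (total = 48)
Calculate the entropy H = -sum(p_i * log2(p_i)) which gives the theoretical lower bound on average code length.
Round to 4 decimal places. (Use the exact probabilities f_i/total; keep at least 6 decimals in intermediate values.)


Per-symbol terms -p_i * log2(p_i) with p_i = f_i/48:
  p = 2/48 = 0.041667: log2(p) = -4.584963, -p*log2(p) = 0.191040
  p = 3/48 = 0.062500: log2(p) = -4.000000, -p*log2(p) = 0.250000
  p = 7/48 = 0.145833: log2(p) = -2.777608, -p*log2(p) = 0.405068
  p = 5/48 = 0.104167: log2(p) = -3.263034, -p*log2(p) = 0.339899
  p = 18/48 = 0.375000: log2(p) = -1.415037, -p*log2(p) = 0.530639
  p = 13/48 = 0.270833: log2(p) = -1.884523, -p*log2(p) = 0.510392
H = 0.191040 + 0.250000 + 0.405068 + 0.339899 + 0.530639 + 0.510392 = 2.227038

H = 2.227 bits/symbol


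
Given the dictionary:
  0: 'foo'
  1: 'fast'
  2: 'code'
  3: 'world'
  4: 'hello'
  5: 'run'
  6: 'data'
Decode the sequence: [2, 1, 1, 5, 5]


Look up each index in the dictionary:
  2 -> 'code'
  1 -> 'fast'
  1 -> 'fast'
  5 -> 'run'
  5 -> 'run'

Decoded: "code fast fast run run"


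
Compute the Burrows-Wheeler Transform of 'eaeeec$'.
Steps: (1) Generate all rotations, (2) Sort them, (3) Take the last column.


Rotations (sorted):
  0: $eaeeec -> last char: c
  1: aeeec$e -> last char: e
  2: c$eaeee -> last char: e
  3: eaeeec$ -> last char: $
  4: ec$eaee -> last char: e
  5: eec$eae -> last char: e
  6: eeec$ea -> last char: a


BWT = cee$eea


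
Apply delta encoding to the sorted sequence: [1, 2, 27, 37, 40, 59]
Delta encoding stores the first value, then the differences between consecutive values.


First value: 1
Deltas:
  2 - 1 = 1
  27 - 2 = 25
  37 - 27 = 10
  40 - 37 = 3
  59 - 40 = 19


Delta encoded: [1, 1, 25, 10, 3, 19]


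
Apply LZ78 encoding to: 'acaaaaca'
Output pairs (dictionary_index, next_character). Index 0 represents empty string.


LZ78 encoding steps:
Dictionary: {0: ''}
Step 1: w='' (idx 0), next='a' -> output (0, 'a'), add 'a' as idx 1
Step 2: w='' (idx 0), next='c' -> output (0, 'c'), add 'c' as idx 2
Step 3: w='a' (idx 1), next='a' -> output (1, 'a'), add 'aa' as idx 3
Step 4: w='aa' (idx 3), next='c' -> output (3, 'c'), add 'aac' as idx 4
Step 5: w='a' (idx 1), end of input -> output (1, '')


Encoded: [(0, 'a'), (0, 'c'), (1, 'a'), (3, 'c'), (1, '')]


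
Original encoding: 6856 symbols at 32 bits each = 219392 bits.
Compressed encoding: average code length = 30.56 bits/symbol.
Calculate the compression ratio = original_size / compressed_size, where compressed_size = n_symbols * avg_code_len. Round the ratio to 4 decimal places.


original_size = n_symbols * orig_bits = 6856 * 32 = 219392 bits
compressed_size = n_symbols * avg_code_len = 6856 * 30.56 = 209519.36 bits
ratio = original_size / compressed_size = 219392 / 209519.36 = 1.0471

Compression ratio = 1.0471


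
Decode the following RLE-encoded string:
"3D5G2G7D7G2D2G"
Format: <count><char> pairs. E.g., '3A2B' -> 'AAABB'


Expanding each <count><char> pair:
  3D -> 'DDD'
  5G -> 'GGGGG'
  2G -> 'GG'
  7D -> 'DDDDDDD'
  7G -> 'GGGGGGG'
  2D -> 'DD'
  2G -> 'GG'

Decoded = DDDGGGGGGGDDDDDDDGGGGGGGDDGG


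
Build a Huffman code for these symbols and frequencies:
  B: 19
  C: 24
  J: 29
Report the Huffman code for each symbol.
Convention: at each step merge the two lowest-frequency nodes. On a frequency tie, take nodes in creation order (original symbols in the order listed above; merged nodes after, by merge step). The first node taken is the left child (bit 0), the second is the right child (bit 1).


Huffman tree construction:
Step 1: Merge B(19) + C(24) = 43
Step 2: Merge J(29) + (B+C)(43) = 72
Read each symbol's code off the tree from the root (left child = 0, right child = 1).

Codes:
  B: 10 (length 2)
  C: 11 (length 2)
  J: 0 (length 1)
Average code length: 115/72 = 1.5972 bits/symbol


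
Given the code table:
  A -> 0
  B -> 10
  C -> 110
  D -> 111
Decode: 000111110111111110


Decoding:
0 -> A
0 -> A
0 -> A
111 -> D
110 -> C
111 -> D
111 -> D
110 -> C


Result: AAADCDDC


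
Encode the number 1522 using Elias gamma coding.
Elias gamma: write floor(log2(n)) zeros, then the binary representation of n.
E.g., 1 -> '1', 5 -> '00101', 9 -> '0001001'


num_bits = floor(log2(1522)) + 1 = 11
leading_zeros = num_bits - 1 = 10
binary(1522) = 10111110010

Elias gamma(1522) = '0000000000' + '10111110010' = 000000000010111110010 (21 bits)


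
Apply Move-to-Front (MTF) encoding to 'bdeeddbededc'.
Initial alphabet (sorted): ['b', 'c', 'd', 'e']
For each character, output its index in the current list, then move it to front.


MTF encoding:
'b': index 0 in ['b', 'c', 'd', 'e'] -> ['b', 'c', 'd', 'e']
'd': index 2 in ['b', 'c', 'd', 'e'] -> ['d', 'b', 'c', 'e']
'e': index 3 in ['d', 'b', 'c', 'e'] -> ['e', 'd', 'b', 'c']
'e': index 0 in ['e', 'd', 'b', 'c'] -> ['e', 'd', 'b', 'c']
'd': index 1 in ['e', 'd', 'b', 'c'] -> ['d', 'e', 'b', 'c']
'd': index 0 in ['d', 'e', 'b', 'c'] -> ['d', 'e', 'b', 'c']
'b': index 2 in ['d', 'e', 'b', 'c'] -> ['b', 'd', 'e', 'c']
'e': index 2 in ['b', 'd', 'e', 'c'] -> ['e', 'b', 'd', 'c']
'd': index 2 in ['e', 'b', 'd', 'c'] -> ['d', 'e', 'b', 'c']
'e': index 1 in ['d', 'e', 'b', 'c'] -> ['e', 'd', 'b', 'c']
'd': index 1 in ['e', 'd', 'b', 'c'] -> ['d', 'e', 'b', 'c']
'c': index 3 in ['d', 'e', 'b', 'c'] -> ['c', 'd', 'e', 'b']


Output: [0, 2, 3, 0, 1, 0, 2, 2, 2, 1, 1, 3]


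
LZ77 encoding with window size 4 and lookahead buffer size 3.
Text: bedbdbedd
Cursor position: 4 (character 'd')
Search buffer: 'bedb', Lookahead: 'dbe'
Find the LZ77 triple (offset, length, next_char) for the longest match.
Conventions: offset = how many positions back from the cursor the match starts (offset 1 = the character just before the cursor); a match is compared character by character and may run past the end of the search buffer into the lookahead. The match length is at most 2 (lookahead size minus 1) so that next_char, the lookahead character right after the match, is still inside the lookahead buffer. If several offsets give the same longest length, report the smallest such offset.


Try each offset into the search buffer:
  offset=1 (pos 3, char 'b'): match length 0
  offset=2 (pos 2, char 'd'): match length 2
  offset=3 (pos 1, char 'e'): match length 0
  offset=4 (pos 0, char 'b'): match length 0
Longest match has length 2 at offset 2.
next_char = character at position 4 + 2 = 6 -> 'e'

Best match: offset=2, length=2 (matching 'db' starting at position 2)
LZ77 triple: (2, 2, 'e')


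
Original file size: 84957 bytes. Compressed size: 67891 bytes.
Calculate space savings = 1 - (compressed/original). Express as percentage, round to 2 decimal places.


ratio = compressed/original = 67891/84957 = 0.799122
savings = 1 - ratio = 1 - 0.799122 = 0.200878
as a percentage: 0.200878 * 100 = 20.09%

Space savings = 1 - 67891/84957 = 20.09%


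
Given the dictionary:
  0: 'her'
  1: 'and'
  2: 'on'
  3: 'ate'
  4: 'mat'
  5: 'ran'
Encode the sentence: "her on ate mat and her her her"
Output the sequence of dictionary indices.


Look up each word in the dictionary:
  'her' -> 0
  'on' -> 2
  'ate' -> 3
  'mat' -> 4
  'and' -> 1
  'her' -> 0
  'her' -> 0
  'her' -> 0

Encoded: [0, 2, 3, 4, 1, 0, 0, 0]


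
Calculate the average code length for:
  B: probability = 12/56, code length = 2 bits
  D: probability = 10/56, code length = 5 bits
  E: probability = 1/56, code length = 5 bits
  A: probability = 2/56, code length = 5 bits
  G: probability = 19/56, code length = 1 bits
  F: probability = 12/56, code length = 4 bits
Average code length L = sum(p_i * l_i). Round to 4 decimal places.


Weighted contributions p_i * l_i:
  B: (12/56) * 2 = 24/56
  D: (10/56) * 5 = 50/56
  E: (1/56) * 5 = 5/56
  A: (2/56) * 5 = 10/56
  G: (19/56) * 1 = 19/56
  F: (12/56) * 4 = 48/56
Sum = (24 + 50 + 5 + 10 + 19 + 48)/56 = 156/56

L = 156/56 = 2.7857 bits/symbol


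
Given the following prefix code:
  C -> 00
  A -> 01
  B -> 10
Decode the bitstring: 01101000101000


Decoding step by step:
Bits 01 -> A
Bits 10 -> B
Bits 10 -> B
Bits 00 -> C
Bits 10 -> B
Bits 10 -> B
Bits 00 -> C


Decoded message: ABBCBBC


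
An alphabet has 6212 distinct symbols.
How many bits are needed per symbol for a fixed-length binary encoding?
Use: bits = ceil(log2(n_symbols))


log2(6212) = 12.6008
Bracket: 2^12 = 4096 < 6212 <= 2^13 = 8192
So ceil(log2(6212)) = 13

bits = ceil(log2(6212)) = ceil(12.6008) = 13 bits


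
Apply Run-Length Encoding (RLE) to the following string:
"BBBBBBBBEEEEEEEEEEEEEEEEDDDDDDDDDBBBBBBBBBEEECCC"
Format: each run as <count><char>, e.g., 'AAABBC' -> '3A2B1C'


Scanning runs left to right:
  i=0: run of 'B' x 8 -> '8B'
  i=8: run of 'E' x 16 -> '16E'
  i=24: run of 'D' x 9 -> '9D'
  i=33: run of 'B' x 9 -> '9B'
  i=42: run of 'E' x 3 -> '3E'
  i=45: run of 'C' x 3 -> '3C'

RLE = 8B16E9D9B3E3C


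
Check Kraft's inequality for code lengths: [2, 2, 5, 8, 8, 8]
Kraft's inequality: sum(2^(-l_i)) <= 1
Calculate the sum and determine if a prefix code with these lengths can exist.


Sum = 2^(-2) + 2^(-2) + 2^(-5) + 2^(-8) + 2^(-8) + 2^(-8)
    = 0.25 + 0.25 + 0.03125 + 0.00390625 + 0.00390625 + 0.00390625
    = 139/256 = 0.54296875
Since 0.54296875 <= 1, Kraft's inequality IS satisfied.
A prefix code with these lengths CAN exist.

Kraft sum = 0.54296875. Satisfied.


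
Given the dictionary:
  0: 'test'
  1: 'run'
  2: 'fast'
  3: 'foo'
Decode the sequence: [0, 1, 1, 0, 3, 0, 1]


Look up each index in the dictionary:
  0 -> 'test'
  1 -> 'run'
  1 -> 'run'
  0 -> 'test'
  3 -> 'foo'
  0 -> 'test'
  1 -> 'run'

Decoded: "test run run test foo test run"


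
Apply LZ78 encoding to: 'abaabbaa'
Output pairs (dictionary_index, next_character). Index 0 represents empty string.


LZ78 encoding steps:
Dictionary: {0: ''}
Step 1: w='' (idx 0), next='a' -> output (0, 'a'), add 'a' as idx 1
Step 2: w='' (idx 0), next='b' -> output (0, 'b'), add 'b' as idx 2
Step 3: w='a' (idx 1), next='a' -> output (1, 'a'), add 'aa' as idx 3
Step 4: w='b' (idx 2), next='b' -> output (2, 'b'), add 'bb' as idx 4
Step 5: w='aa' (idx 3), end of input -> output (3, '')


Encoded: [(0, 'a'), (0, 'b'), (1, 'a'), (2, 'b'), (3, '')]


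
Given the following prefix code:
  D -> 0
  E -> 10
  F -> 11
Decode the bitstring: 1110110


Decoding step by step:
Bits 11 -> F
Bits 10 -> E
Bits 11 -> F
Bits 0 -> D


Decoded message: FEFD


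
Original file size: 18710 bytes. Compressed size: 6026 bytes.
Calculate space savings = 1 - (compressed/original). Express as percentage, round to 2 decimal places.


ratio = compressed/original = 6026/18710 = 0.322074
savings = 1 - ratio = 1 - 0.322074 = 0.677926
as a percentage: 0.677926 * 100 = 67.79%

Space savings = 1 - 6026/18710 = 67.79%


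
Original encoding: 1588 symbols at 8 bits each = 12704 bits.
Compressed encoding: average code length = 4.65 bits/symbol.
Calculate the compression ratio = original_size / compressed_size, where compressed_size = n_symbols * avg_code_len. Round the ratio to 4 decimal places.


original_size = n_symbols * orig_bits = 1588 * 8 = 12704 bits
compressed_size = n_symbols * avg_code_len = 1588 * 4.65 = 7384.2 bits
ratio = original_size / compressed_size = 12704 / 7384.2 = 1.7204

Compression ratio = 1.7204


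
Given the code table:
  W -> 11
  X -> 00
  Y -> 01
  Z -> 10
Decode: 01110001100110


Decoding:
01 -> Y
11 -> W
00 -> X
01 -> Y
10 -> Z
01 -> Y
10 -> Z


Result: YWXYZYZ


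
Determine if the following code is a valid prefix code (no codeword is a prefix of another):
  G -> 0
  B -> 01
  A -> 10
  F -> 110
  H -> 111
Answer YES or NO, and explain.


Checking each pair (does one codeword prefix another?):
  G='0' vs B='01': prefix -- VIOLATION

NO -- this is NOT a valid prefix code. G (0) is a prefix of B (01).


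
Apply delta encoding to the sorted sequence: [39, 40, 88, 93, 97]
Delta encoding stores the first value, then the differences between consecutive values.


First value: 39
Deltas:
  40 - 39 = 1
  88 - 40 = 48
  93 - 88 = 5
  97 - 93 = 4


Delta encoded: [39, 1, 48, 5, 4]


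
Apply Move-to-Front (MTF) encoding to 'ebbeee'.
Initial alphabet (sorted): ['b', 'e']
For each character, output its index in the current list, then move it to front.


MTF encoding:
'e': index 1 in ['b', 'e'] -> ['e', 'b']
'b': index 1 in ['e', 'b'] -> ['b', 'e']
'b': index 0 in ['b', 'e'] -> ['b', 'e']
'e': index 1 in ['b', 'e'] -> ['e', 'b']
'e': index 0 in ['e', 'b'] -> ['e', 'b']
'e': index 0 in ['e', 'b'] -> ['e', 'b']


Output: [1, 1, 0, 1, 0, 0]


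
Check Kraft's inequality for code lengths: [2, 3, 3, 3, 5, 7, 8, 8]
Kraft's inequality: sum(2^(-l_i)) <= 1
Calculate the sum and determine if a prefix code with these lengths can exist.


Sum = 2^(-2) + 2^(-3) + 2^(-3) + 2^(-3) + 2^(-5) + 2^(-7) + 2^(-8) + 2^(-8)
    = 0.25 + 0.125 + 0.125 + 0.125 + 0.03125 + 0.0078125 + 0.00390625 + 0.00390625
    = 172/256 = 0.671875
Since 0.671875 <= 1, Kraft's inequality IS satisfied.
A prefix code with these lengths CAN exist.

Kraft sum = 0.671875. Satisfied.


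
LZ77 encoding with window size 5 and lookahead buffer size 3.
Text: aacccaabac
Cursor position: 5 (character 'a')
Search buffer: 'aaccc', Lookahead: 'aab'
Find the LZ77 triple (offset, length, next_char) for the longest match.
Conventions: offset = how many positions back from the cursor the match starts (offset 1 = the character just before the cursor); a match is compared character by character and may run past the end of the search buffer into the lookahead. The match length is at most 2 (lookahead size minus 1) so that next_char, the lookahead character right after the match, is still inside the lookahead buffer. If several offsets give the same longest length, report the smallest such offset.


Try each offset into the search buffer:
  offset=1 (pos 4, char 'c'): match length 0
  offset=2 (pos 3, char 'c'): match length 0
  offset=3 (pos 2, char 'c'): match length 0
  offset=4 (pos 1, char 'a'): match length 1
  offset=5 (pos 0, char 'a'): match length 2
Longest match has length 2 at offset 5.
next_char = character at position 5 + 2 = 7 -> 'b'

Best match: offset=5, length=2 (matching 'aa' starting at position 0)
LZ77 triple: (5, 2, 'b')


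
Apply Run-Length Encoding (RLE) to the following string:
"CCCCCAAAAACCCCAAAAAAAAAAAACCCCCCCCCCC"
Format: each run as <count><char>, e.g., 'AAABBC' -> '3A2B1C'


Scanning runs left to right:
  i=0: run of 'C' x 5 -> '5C'
  i=5: run of 'A' x 5 -> '5A'
  i=10: run of 'C' x 4 -> '4C'
  i=14: run of 'A' x 12 -> '12A'
  i=26: run of 'C' x 11 -> '11C'

RLE = 5C5A4C12A11C


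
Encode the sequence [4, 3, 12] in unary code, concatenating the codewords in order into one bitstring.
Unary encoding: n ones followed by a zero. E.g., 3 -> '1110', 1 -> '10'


Encode each number as n ones followed by a terminating 0:
  4 -> 11110 (5 bits)
  3 -> 1110 (4 bits)
  12 -> 1111111111110 (13 bits)
Total length = 5 + 4 + 13 = 22 bits.

Unary([4, 3, 12]) = 1111011101111111111110 (22 bits)


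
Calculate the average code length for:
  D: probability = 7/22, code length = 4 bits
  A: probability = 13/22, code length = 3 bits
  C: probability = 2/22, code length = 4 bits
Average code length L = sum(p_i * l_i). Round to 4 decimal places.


Weighted contributions p_i * l_i:
  D: (7/22) * 4 = 28/22
  A: (13/22) * 3 = 39/22
  C: (2/22) * 4 = 8/22
Sum = (28 + 39 + 8)/22 = 75/22

L = 75/22 = 3.4091 bits/symbol


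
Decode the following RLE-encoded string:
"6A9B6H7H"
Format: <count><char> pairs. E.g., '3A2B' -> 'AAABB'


Expanding each <count><char> pair:
  6A -> 'AAAAAA'
  9B -> 'BBBBBBBBB'
  6H -> 'HHHHHH'
  7H -> 'HHHHHHH'

Decoded = AAAAAABBBBBBBBBHHHHHHHHHHHHH


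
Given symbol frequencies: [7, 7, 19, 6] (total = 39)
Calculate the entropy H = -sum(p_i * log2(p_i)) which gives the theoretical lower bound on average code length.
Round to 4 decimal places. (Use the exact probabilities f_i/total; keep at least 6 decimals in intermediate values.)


Per-symbol terms -p_i * log2(p_i) with p_i = f_i/39:
  p = 7/39 = 0.179487: log2(p) = -2.478047, -p*log2(p) = 0.444778
  p = 7/39 = 0.179487: log2(p) = -2.478047, -p*log2(p) = 0.444778
  p = 19/39 = 0.487179: log2(p) = -1.037475, -p*log2(p) = 0.505436
  p = 6/39 = 0.153846: log2(p) = -2.700440, -p*log2(p) = 0.415452
H = 0.444778 + 0.444778 + 0.505436 + 0.415452 = 1.810444

H = 1.8104 bits/symbol


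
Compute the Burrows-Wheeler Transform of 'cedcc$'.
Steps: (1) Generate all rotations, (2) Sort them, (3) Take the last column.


Rotations (sorted):
  0: $cedcc -> last char: c
  1: c$cedc -> last char: c
  2: cc$ced -> last char: d
  3: cedcc$ -> last char: $
  4: dcc$ce -> last char: e
  5: edcc$c -> last char: c


BWT = ccd$ec


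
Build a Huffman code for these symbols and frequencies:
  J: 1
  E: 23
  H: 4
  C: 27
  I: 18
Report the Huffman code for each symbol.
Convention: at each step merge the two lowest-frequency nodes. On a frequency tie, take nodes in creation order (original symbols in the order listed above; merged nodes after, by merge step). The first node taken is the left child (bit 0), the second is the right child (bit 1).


Huffman tree construction:
Step 1: Merge J(1) + H(4) = 5
Step 2: Merge (J+H)(5) + I(18) = 23
Step 3: Merge E(23) + ((J+H)+I)(23) = 46
Step 4: Merge C(27) + (E+((J+H)+I))(46) = 73
Read each symbol's code off the tree from the root (left child = 0, right child = 1).

Codes:
  J: 1100 (length 4)
  E: 10 (length 2)
  H: 1101 (length 4)
  C: 0 (length 1)
  I: 111 (length 3)
Average code length: 147/73 = 2.0137 bits/symbol


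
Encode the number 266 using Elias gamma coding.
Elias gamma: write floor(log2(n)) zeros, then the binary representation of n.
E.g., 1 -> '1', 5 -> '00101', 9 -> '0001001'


num_bits = floor(log2(266)) + 1 = 9
leading_zeros = num_bits - 1 = 8
binary(266) = 100001010

Elias gamma(266) = '00000000' + '100001010' = 00000000100001010 (17 bits)


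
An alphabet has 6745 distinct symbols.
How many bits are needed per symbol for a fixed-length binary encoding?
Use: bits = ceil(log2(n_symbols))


log2(6745) = 12.7196
Bracket: 2^12 = 4096 < 6745 <= 2^13 = 8192
So ceil(log2(6745)) = 13

bits = ceil(log2(6745)) = ceil(12.7196) = 13 bits


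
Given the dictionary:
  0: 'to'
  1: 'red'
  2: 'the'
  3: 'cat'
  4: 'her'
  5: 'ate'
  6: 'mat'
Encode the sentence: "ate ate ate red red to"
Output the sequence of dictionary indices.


Look up each word in the dictionary:
  'ate' -> 5
  'ate' -> 5
  'ate' -> 5
  'red' -> 1
  'red' -> 1
  'to' -> 0

Encoded: [5, 5, 5, 1, 1, 0]


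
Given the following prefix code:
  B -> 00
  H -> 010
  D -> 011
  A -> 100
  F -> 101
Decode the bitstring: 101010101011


Decoding step by step:
Bits 101 -> F
Bits 010 -> H
Bits 101 -> F
Bits 011 -> D


Decoded message: FHFD


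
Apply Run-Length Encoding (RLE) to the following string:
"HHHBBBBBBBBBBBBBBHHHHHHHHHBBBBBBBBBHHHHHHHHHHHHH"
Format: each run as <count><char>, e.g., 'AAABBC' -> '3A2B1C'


Scanning runs left to right:
  i=0: run of 'H' x 3 -> '3H'
  i=3: run of 'B' x 14 -> '14B'
  i=17: run of 'H' x 9 -> '9H'
  i=26: run of 'B' x 9 -> '9B'
  i=35: run of 'H' x 13 -> '13H'

RLE = 3H14B9H9B13H


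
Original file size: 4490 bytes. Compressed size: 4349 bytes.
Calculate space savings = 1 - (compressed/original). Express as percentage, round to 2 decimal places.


ratio = compressed/original = 4349/4490 = 0.968597
savings = 1 - ratio = 1 - 0.968597 = 0.031403
as a percentage: 0.031403 * 100 = 3.14%

Space savings = 1 - 4349/4490 = 3.14%


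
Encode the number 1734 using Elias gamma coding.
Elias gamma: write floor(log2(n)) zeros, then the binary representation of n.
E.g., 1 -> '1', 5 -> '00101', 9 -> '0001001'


num_bits = floor(log2(1734)) + 1 = 11
leading_zeros = num_bits - 1 = 10
binary(1734) = 11011000110

Elias gamma(1734) = '0000000000' + '11011000110' = 000000000011011000110 (21 bits)


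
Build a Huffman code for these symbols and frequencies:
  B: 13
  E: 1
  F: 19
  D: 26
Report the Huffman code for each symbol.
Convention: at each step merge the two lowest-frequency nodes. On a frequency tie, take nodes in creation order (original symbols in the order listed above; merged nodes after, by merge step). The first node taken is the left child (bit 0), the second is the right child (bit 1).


Huffman tree construction:
Step 1: Merge E(1) + B(13) = 14
Step 2: Merge (E+B)(14) + F(19) = 33
Step 3: Merge D(26) + ((E+B)+F)(33) = 59
Read each symbol's code off the tree from the root (left child = 0, right child = 1).

Codes:
  B: 101 (length 3)
  E: 100 (length 3)
  F: 11 (length 2)
  D: 0 (length 1)
Average code length: 106/59 = 1.7966 bits/symbol


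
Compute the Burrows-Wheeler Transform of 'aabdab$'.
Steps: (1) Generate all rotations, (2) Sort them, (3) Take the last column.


Rotations (sorted):
  0: $aabdab -> last char: b
  1: aabdab$ -> last char: $
  2: ab$aabd -> last char: d
  3: abdab$a -> last char: a
  4: b$aabda -> last char: a
  5: bdab$aa -> last char: a
  6: dab$aab -> last char: b


BWT = b$daaab


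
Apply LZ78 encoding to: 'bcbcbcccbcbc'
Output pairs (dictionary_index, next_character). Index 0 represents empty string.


LZ78 encoding steps:
Dictionary: {0: ''}
Step 1: w='' (idx 0), next='b' -> output (0, 'b'), add 'b' as idx 1
Step 2: w='' (idx 0), next='c' -> output (0, 'c'), add 'c' as idx 2
Step 3: w='b' (idx 1), next='c' -> output (1, 'c'), add 'bc' as idx 3
Step 4: w='bc' (idx 3), next='c' -> output (3, 'c'), add 'bcc' as idx 4
Step 5: w='c' (idx 2), next='b' -> output (2, 'b'), add 'cb' as idx 5
Step 6: w='cb' (idx 5), next='c' -> output (5, 'c'), add 'cbc' as idx 6


Encoded: [(0, 'b'), (0, 'c'), (1, 'c'), (3, 'c'), (2, 'b'), (5, 'c')]


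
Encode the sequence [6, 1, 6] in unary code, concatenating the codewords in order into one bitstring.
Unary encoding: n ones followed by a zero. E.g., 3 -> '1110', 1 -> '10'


Encode each number as n ones followed by a terminating 0:
  6 -> 1111110 (7 bits)
  1 -> 10 (2 bits)
  6 -> 1111110 (7 bits)
Total length = 7 + 2 + 7 = 16 bits.

Unary([6, 1, 6]) = 1111110101111110 (16 bits)


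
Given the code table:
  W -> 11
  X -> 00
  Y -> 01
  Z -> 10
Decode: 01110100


Decoding:
01 -> Y
11 -> W
01 -> Y
00 -> X


Result: YWYX


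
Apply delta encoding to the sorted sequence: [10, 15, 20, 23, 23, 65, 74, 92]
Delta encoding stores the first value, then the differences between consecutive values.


First value: 10
Deltas:
  15 - 10 = 5
  20 - 15 = 5
  23 - 20 = 3
  23 - 23 = 0
  65 - 23 = 42
  74 - 65 = 9
  92 - 74 = 18


Delta encoded: [10, 5, 5, 3, 0, 42, 9, 18]


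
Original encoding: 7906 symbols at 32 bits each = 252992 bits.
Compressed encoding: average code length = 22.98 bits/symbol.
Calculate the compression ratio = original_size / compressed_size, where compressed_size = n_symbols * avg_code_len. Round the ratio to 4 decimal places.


original_size = n_symbols * orig_bits = 7906 * 32 = 252992 bits
compressed_size = n_symbols * avg_code_len = 7906 * 22.98 = 181679.88 bits
ratio = original_size / compressed_size = 252992 / 181679.88 = 1.3925

Compression ratio = 1.3925


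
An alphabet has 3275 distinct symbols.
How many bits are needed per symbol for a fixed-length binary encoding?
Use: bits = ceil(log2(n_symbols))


log2(3275) = 11.6773
Bracket: 2^11 = 2048 < 3275 <= 2^12 = 4096
So ceil(log2(3275)) = 12

bits = ceil(log2(3275)) = ceil(11.6773) = 12 bits


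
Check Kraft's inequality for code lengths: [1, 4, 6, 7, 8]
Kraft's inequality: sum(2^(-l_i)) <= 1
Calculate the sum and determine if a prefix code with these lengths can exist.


Sum = 2^(-1) + 2^(-4) + 2^(-6) + 2^(-7) + 2^(-8)
    = 0.5 + 0.0625 + 0.015625 + 0.0078125 + 0.00390625
    = 151/256 = 0.58984375
Since 0.58984375 <= 1, Kraft's inequality IS satisfied.
A prefix code with these lengths CAN exist.

Kraft sum = 0.58984375. Satisfied.


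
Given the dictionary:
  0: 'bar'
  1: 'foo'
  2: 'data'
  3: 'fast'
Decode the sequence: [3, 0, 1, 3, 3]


Look up each index in the dictionary:
  3 -> 'fast'
  0 -> 'bar'
  1 -> 'foo'
  3 -> 'fast'
  3 -> 'fast'

Decoded: "fast bar foo fast fast"


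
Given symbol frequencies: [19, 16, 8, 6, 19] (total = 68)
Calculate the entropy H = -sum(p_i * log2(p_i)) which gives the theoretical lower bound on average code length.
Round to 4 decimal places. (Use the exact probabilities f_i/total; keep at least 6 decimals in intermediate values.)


Per-symbol terms -p_i * log2(p_i) with p_i = f_i/68:
  p = 19/68 = 0.279412: log2(p) = -1.839535, -p*log2(p) = 0.513988
  p = 16/68 = 0.235294: log2(p) = -2.087463, -p*log2(p) = 0.491168
  p = 8/68 = 0.117647: log2(p) = -3.087463, -p*log2(p) = 0.363231
  p = 6/68 = 0.088235: log2(p) = -3.502500, -p*log2(p) = 0.309044
  p = 19/68 = 0.279412: log2(p) = -1.839535, -p*log2(p) = 0.513988
H = 0.513988 + 0.491168 + 0.363231 + 0.309044 + 0.513988 = 2.191419

H = 2.1914 bits/symbol


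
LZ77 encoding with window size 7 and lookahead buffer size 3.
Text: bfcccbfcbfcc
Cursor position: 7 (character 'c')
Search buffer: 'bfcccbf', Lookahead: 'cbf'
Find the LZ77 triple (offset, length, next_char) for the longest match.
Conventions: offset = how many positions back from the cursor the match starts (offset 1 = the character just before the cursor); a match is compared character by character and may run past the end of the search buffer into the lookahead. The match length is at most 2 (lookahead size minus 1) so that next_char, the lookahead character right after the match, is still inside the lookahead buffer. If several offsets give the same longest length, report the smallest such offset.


Try each offset into the search buffer:
  offset=1 (pos 6, char 'f'): match length 0
  offset=2 (pos 5, char 'b'): match length 0
  offset=3 (pos 4, char 'c'): match length 2
  offset=4 (pos 3, char 'c'): match length 1
  offset=5 (pos 2, char 'c'): match length 1
  offset=6 (pos 1, char 'f'): match length 0
  offset=7 (pos 0, char 'b'): match length 0
Longest match has length 2 at offset 3.
next_char = character at position 7 + 2 = 9 -> 'f'

Best match: offset=3, length=2 (matching 'cb' starting at position 4)
LZ77 triple: (3, 2, 'f')


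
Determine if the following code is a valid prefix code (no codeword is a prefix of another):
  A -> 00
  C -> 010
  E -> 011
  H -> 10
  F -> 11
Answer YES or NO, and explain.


Checking each pair (does one codeword prefix another?):
  A='00' vs C='010': no prefix
  A='00' vs E='011': no prefix
  A='00' vs H='10': no prefix
  A='00' vs F='11': no prefix
  C='010' vs A='00': no prefix
  C='010' vs E='011': no prefix
  C='010' vs H='10': no prefix
  C='010' vs F='11': no prefix
  E='011' vs A='00': no prefix
  E='011' vs C='010': no prefix
  E='011' vs H='10': no prefix
  E='011' vs F='11': no prefix
  H='10' vs A='00': no prefix
  H='10' vs C='010': no prefix
  H='10' vs E='011': no prefix
  H='10' vs F='11': no prefix
  F='11' vs A='00': no prefix
  F='11' vs C='010': no prefix
  F='11' vs E='011': no prefix
  F='11' vs H='10': no prefix
No violation found over all pairs.

YES -- this is a valid prefix code. No codeword is a prefix of any other codeword.


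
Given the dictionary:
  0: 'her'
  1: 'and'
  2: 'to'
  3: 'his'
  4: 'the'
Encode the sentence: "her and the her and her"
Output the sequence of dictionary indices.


Look up each word in the dictionary:
  'her' -> 0
  'and' -> 1
  'the' -> 4
  'her' -> 0
  'and' -> 1
  'her' -> 0

Encoded: [0, 1, 4, 0, 1, 0]


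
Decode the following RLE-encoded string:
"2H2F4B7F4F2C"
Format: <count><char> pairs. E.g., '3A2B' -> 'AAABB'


Expanding each <count><char> pair:
  2H -> 'HH'
  2F -> 'FF'
  4B -> 'BBBB'
  7F -> 'FFFFFFF'
  4F -> 'FFFF'
  2C -> 'CC'

Decoded = HHFFBBBBFFFFFFFFFFFCC


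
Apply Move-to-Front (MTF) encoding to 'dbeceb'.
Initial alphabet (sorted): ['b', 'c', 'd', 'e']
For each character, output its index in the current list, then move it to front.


MTF encoding:
'd': index 2 in ['b', 'c', 'd', 'e'] -> ['d', 'b', 'c', 'e']
'b': index 1 in ['d', 'b', 'c', 'e'] -> ['b', 'd', 'c', 'e']
'e': index 3 in ['b', 'd', 'c', 'e'] -> ['e', 'b', 'd', 'c']
'c': index 3 in ['e', 'b', 'd', 'c'] -> ['c', 'e', 'b', 'd']
'e': index 1 in ['c', 'e', 'b', 'd'] -> ['e', 'c', 'b', 'd']
'b': index 2 in ['e', 'c', 'b', 'd'] -> ['b', 'e', 'c', 'd']


Output: [2, 1, 3, 3, 1, 2]


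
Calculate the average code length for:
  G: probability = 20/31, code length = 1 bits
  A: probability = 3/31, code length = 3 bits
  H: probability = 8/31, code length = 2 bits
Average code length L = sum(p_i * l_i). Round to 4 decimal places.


Weighted contributions p_i * l_i:
  G: (20/31) * 1 = 20/31
  A: (3/31) * 3 = 9/31
  H: (8/31) * 2 = 16/31
Sum = (20 + 9 + 16)/31 = 45/31

L = 45/31 = 1.4516 bits/symbol


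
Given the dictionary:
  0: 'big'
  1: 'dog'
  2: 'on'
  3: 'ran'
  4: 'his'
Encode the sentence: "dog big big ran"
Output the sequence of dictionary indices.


Look up each word in the dictionary:
  'dog' -> 1
  'big' -> 0
  'big' -> 0
  'ran' -> 3

Encoded: [1, 0, 0, 3]


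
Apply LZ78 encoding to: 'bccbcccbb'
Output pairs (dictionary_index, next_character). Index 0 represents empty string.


LZ78 encoding steps:
Dictionary: {0: ''}
Step 1: w='' (idx 0), next='b' -> output (0, 'b'), add 'b' as idx 1
Step 2: w='' (idx 0), next='c' -> output (0, 'c'), add 'c' as idx 2
Step 3: w='c' (idx 2), next='b' -> output (2, 'b'), add 'cb' as idx 3
Step 4: w='c' (idx 2), next='c' -> output (2, 'c'), add 'cc' as idx 4
Step 5: w='cb' (idx 3), next='b' -> output (3, 'b'), add 'cbb' as idx 5


Encoded: [(0, 'b'), (0, 'c'), (2, 'b'), (2, 'c'), (3, 'b')]


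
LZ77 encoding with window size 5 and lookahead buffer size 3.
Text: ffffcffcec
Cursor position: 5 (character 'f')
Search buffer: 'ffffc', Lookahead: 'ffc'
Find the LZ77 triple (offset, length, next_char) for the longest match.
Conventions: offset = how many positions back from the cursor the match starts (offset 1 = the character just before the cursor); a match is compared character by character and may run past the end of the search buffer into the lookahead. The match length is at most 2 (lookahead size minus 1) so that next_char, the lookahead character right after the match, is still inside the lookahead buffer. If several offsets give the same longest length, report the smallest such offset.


Try each offset into the search buffer:
  offset=1 (pos 4, char 'c'): match length 0
  offset=2 (pos 3, char 'f'): match length 1
  offset=3 (pos 2, char 'f'): match length 2
  offset=4 (pos 1, char 'f'): match length 2
  offset=5 (pos 0, char 'f'): match length 2
Longest match has length 2, found at offsets 3, 4, 5; take the smallest, offset 3.
next_char = character at position 5 + 2 = 7 -> 'c'

Best match: offset=3, length=2 (matching 'ff' starting at position 2)
LZ77 triple: (3, 2, 'c')


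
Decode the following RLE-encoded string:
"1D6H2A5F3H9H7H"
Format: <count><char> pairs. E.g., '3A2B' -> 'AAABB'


Expanding each <count><char> pair:
  1D -> 'D'
  6H -> 'HHHHHH'
  2A -> 'AA'
  5F -> 'FFFFF'
  3H -> 'HHH'
  9H -> 'HHHHHHHHH'
  7H -> 'HHHHHHH'

Decoded = DHHHHHHAAFFFFFHHHHHHHHHHHHHHHHHHH


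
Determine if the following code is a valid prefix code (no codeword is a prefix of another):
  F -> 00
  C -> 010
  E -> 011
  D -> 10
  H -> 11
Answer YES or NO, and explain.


Checking each pair (does one codeword prefix another?):
  F='00' vs C='010': no prefix
  F='00' vs E='011': no prefix
  F='00' vs D='10': no prefix
  F='00' vs H='11': no prefix
  C='010' vs F='00': no prefix
  C='010' vs E='011': no prefix
  C='010' vs D='10': no prefix
  C='010' vs H='11': no prefix
  E='011' vs F='00': no prefix
  E='011' vs C='010': no prefix
  E='011' vs D='10': no prefix
  E='011' vs H='11': no prefix
  D='10' vs F='00': no prefix
  D='10' vs C='010': no prefix
  D='10' vs E='011': no prefix
  D='10' vs H='11': no prefix
  H='11' vs F='00': no prefix
  H='11' vs C='010': no prefix
  H='11' vs E='011': no prefix
  H='11' vs D='10': no prefix
No violation found over all pairs.

YES -- this is a valid prefix code. No codeword is a prefix of any other codeword.


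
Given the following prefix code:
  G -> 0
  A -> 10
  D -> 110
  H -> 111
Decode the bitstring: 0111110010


Decoding step by step:
Bits 0 -> G
Bits 111 -> H
Bits 110 -> D
Bits 0 -> G
Bits 10 -> A


Decoded message: GHDGA


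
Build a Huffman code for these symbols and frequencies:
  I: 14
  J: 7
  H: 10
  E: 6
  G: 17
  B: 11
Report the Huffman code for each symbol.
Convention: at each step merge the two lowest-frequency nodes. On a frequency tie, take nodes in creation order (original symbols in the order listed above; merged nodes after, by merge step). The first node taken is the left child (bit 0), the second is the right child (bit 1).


Huffman tree construction:
Step 1: Merge E(6) + J(7) = 13
Step 2: Merge H(10) + B(11) = 21
Step 3: Merge (E+J)(13) + I(14) = 27
Step 4: Merge G(17) + (H+B)(21) = 38
Step 5: Merge ((E+J)+I)(27) + (G+(H+B))(38) = 65
Read each symbol's code off the tree from the root (left child = 0, right child = 1).

Codes:
  I: 01 (length 2)
  J: 001 (length 3)
  H: 110 (length 3)
  E: 000 (length 3)
  G: 10 (length 2)
  B: 111 (length 3)
Average code length: 164/65 = 2.5231 bits/symbol
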